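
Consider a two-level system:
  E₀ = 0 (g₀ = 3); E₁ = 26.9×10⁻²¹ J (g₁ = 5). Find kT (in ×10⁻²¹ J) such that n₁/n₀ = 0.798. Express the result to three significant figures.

n₁/n₀ = (g₁/g₀) exp[−(E₁−E₀)/kT] = 0.798.
⇒ (E₁−E₀)/kT = ln((5/3)/0.798) = ln(2.0886) = 0.73649.
kT = 26.9 ×10⁻²¹ J / 0.73649 = 36.5 ×10⁻²¹ J.

36.5 ×10⁻²¹ J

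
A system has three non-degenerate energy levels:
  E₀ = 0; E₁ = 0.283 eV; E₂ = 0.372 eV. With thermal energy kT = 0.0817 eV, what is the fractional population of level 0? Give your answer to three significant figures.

Eᵢ/kT = 0, 3.4639, 4.5532.
Z = Σ e^(−Eᵢ/kT) = e^(−0) + e^(−3.4639) + e^(−4.5532) = 1.0000 + 0.031307 + 0.010533 = 1.0418.
P₀ = e^(−E₀/kT) / Z = 1.0000/1.0418 = 0.960.

0.960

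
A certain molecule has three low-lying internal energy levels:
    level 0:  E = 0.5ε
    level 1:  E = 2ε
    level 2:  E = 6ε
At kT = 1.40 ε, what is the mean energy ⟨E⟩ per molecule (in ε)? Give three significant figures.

0.957 ε

Eᵢ/kT = 0.35714, 1.4286, 4.2857.
Z = Σ e^(−Eᵢ/kT) = e^(−0.35714) + e^(−1.4286) + e^(−4.2857) = 0.69967 + 0.23964 + 0.013764 = 0.95307.
⟨E⟩ = Σ Eᵢ e^(−Eᵢ/kT) / Z = (0.5·0.69967 + 2·0.23964 + 6·0.013764) / 0.95307 = 0.957 ε.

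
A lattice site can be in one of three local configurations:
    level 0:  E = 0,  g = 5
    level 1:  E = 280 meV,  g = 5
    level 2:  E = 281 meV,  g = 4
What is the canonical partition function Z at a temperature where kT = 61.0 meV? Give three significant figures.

Z = 5.09

Eᵢ/kT = 0, 4.5902, 4.6066.
Z = Σ gᵢe^(−Eᵢ/kT) = 5·e^(−0) + 5·e^(−4.5902) + 4·e^(−4.6066) = 5.0000 + 0.050754 + 0.039943 = 5.0907.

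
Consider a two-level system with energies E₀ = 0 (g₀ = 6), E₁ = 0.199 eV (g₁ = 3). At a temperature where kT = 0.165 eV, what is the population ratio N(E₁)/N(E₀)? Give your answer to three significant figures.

0.150

n₁/n₀ = (g₁/g₀) exp[−(E₁−E₀)/kT] = (3/6) × exp(−(0.199 eV)/(0.165 eV)) = (3/6) × exp(-1.2061) = 0.150.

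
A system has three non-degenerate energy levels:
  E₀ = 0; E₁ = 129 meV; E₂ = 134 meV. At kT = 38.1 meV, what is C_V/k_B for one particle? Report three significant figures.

0.668

Eᵢ/kT = 0, 3.3858, 3.5171.
Z = Σ e^(−Eᵢ/kT) = e^(−0) + e^(−3.3858) + e^(−3.5171) = 1.0000 + 0.033851 + 0.029685 = 1.0635.
⟨E⟩ = 7.8463 meV, ⟨E²⟩ = 1030.9 meV².
C_V/k_B = (⟨E²⟩ − ⟨E⟩²)/(kT)² = (1030.9 − 61.564)/1451.6 = 0.668.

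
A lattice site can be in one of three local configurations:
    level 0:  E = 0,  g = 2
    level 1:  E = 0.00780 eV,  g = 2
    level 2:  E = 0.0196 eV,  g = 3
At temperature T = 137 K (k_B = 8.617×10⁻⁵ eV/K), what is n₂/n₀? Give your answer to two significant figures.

0.29

k_BT = 8.617×10⁻⁵ × 137 K = 0.01181 eV.
n₂/n₀ = (g₂/g₀) exp[−(E₂−E₀)/kT] = (3/2) × exp(−(0.0196 eV)/(0.01181 eV)) = (3/2) × exp(-1.660) = 0.29.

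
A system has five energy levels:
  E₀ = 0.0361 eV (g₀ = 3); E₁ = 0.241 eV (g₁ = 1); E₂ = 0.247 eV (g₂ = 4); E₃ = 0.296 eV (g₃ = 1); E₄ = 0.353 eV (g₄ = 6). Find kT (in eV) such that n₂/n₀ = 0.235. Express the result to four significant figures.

0.1215 eV

n₂/n₀ = (g₂/g₀) exp[−(E₂−E₀)/kT] = 0.235.
⇒ (E₂−E₀)/kT = ln((4/3)/0.235) = ln(5.67376) = 1.73585.
kT = 0.2109 eV / 1.73585 = 0.1215 eV.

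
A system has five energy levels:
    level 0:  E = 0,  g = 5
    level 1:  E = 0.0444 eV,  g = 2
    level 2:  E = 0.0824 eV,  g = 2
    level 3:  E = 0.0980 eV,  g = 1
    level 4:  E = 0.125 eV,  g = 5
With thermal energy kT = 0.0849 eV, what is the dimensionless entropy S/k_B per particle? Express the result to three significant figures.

2.53

Eᵢ/kT = 0, 0.52297, 0.97055, 1.1543, 1.4723.
Z = Σ gᵢe^(−Eᵢ/kT) = 5·e^(−0) + 2·e^(−0.52297) + 2·e^(−0.97055) + 1·e^(−1.1543) + 5·e^(−1.4723) = 5.0000 + 1.1855 + 0.75775 + 0.31528 + 1.1470 = 8.4055.
⟨E⟩ = Σ EᵢPᵢ = 0.034424 eV.
S/k_B = ln Z + ⟨E⟩/kT = ln(8.4055) + 0.034424/0.0849 = 2.1289 + 0.40547 = 2.53.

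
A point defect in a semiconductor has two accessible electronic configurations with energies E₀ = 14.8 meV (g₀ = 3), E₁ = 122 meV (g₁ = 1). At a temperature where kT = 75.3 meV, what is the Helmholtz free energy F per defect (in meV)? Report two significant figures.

-74 meV

Eᵢ/kT = 0.1965, 1.620.
Z = Σ gᵢe^(−Eᵢ/kT) = 3·e^(−0.1965) + 1·e^(−1.620) = 2.465 + 0.1979 = 2.663.
F = −kT ln Z = −75.3 × ln(2.663) = −75.3 × 0.9795 = -74 meV.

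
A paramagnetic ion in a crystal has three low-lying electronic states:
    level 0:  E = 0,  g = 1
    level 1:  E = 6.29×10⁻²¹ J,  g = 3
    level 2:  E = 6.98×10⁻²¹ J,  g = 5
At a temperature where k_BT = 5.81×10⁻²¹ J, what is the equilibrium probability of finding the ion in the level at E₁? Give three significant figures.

0.289

Eᵢ/kT = 0, 1.0826, 1.2014.
Z = Σ gᵢe^(−Eᵢ/kT) = 1·e^(−0) + 3·e^(−1.0826) + 5·e^(−1.2014) = 1.0000 + 1.0161 + 1.5039 = 3.5200.
P₁ = g₁ e^(−E₁/kT) / Z = 1.0161/3.5200 = 0.289.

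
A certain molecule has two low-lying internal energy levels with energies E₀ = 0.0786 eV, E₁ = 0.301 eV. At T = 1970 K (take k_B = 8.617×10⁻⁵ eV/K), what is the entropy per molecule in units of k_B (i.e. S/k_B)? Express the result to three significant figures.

0.517

k_BT = 8.617×10⁻⁵ × 1970 K = 0.16975 eV.
Eᵢ/kT = 0.46303, 1.7732.
Z = Σ e^(−Eᵢ/kT) = e^(−0.46303) + e^(−1.7732) = 0.62937 + 0.16979 = 0.79916.
⟨E⟩ = Σ EᵢPᵢ = 0.12585 eV.
S/k_B = ln Z + ⟨E⟩/kT = ln(0.79916) + 0.12585/0.16975 = -0.22419 + 0.74138 = 0.517.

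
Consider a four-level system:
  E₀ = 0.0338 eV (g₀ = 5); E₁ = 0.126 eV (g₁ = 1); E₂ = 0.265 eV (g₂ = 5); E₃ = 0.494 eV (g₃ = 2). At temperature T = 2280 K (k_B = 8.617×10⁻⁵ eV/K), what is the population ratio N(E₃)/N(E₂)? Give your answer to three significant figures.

0.125

k_BT = 8.617×10⁻⁵ × 2280 K = 0.19647 eV.
n₃/n₂ = (g₃/g₂) exp[−(E₃−E₂)/kT] = (2/5) × exp(−(0.229 eV)/(0.19647 eV)) = (2/5) × exp(-1.1656) = 0.125.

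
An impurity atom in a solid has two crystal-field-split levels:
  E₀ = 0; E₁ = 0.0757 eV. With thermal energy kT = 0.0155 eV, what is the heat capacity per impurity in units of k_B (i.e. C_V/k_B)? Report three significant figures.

Eᵢ/kT = 0, 4.8839.
Z = Σ e^(−Eᵢ/kT) = e^(−0) + e^(−4.8839) = 1.0000 + 0.0075674 = 1.0076.
⟨E⟩ = 0.00056853 eV, ⟨E²⟩ = 0.000043038 eV².
C_V/k_B = (⟨E²⟩ − ⟨E⟩²)/(kT)² = (0.000043038 − 0.00000032323)/0.00024025 = 0.178.

0.178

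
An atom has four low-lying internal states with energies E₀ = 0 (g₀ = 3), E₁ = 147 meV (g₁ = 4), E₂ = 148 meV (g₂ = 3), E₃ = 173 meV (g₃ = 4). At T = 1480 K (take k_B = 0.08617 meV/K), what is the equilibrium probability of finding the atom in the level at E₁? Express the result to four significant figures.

0.2026

k_BT = 0.08617 × 1480 K = 127.532 meV.
Eᵢ/kT = 0, 1.15265, 1.16049, 1.35652.
Z = Σ gᵢe^(−Eᵢ/kT) = 3·e^(−0) + 4·e^(−1.15265) + 3·e^(−1.16049) + 4·e^(−1.35652) = 3.00000 + 1.26320 + 0.939998 + 1.03022 = 6.23342.
P₁ = g₁ e^(−E₁/kT) / Z = 1.26320/6.23342 = 0.2026.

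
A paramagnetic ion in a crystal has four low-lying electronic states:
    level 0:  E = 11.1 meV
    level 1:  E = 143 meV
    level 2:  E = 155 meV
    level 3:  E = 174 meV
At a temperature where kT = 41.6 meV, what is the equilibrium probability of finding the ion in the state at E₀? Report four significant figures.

Eᵢ/kT = 0.266827, 3.43750, 3.72596, 4.18269.
Z = Σ e^(−Eᵢ/kT) = e^(−0.266827) + e^(−3.43750) + e^(−3.72596) + e^(−4.18269) = 0.765806 + 0.0321449 + 0.0240900 + 0.0152574 = 0.837298.
P₀ = e^(−E₀/kT) / Z = 0.765806/0.837298 = 0.9146.

0.9146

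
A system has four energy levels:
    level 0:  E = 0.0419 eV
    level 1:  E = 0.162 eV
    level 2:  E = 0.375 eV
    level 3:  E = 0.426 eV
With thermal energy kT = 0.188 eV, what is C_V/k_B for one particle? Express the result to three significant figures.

Eᵢ/kT = 0.22287, 0.86170, 1.9947, 2.2660.
Z = Σ e^(−Eᵢ/kT) = e^(−0.22287) + e^(−0.86170) + e^(−1.9947) + e^(−2.2660) = 0.80022 + 0.42244 + 0.13605 + 0.10373 = 1.4624.
⟨E⟩ = 0.13483 eV, ⟨E²⟩ = 0.034497 eV².
C_V/k_B = (⟨E²⟩ − ⟨E⟩²)/(kT)² = (0.034497 − 0.018179)/0.035344 = 0.462.

0.462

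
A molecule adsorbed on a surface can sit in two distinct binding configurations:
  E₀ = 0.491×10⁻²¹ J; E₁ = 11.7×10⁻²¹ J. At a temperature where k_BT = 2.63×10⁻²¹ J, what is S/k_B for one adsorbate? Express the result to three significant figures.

Eᵢ/kT = 0.18669, 4.4487.
Z = Σ e^(−Eᵢ/kT) = e^(−0.18669) + e^(−4.4487) = 0.82970 + 0.011694 = 0.84139.
⟨E⟩ = Σ EᵢPᵢ = 0.64679 ×10⁻²¹ J.
S/k_B = ln Z + ⟨E⟩/kT = ln(0.84139) + 0.64679/2.63 = -0.17270 + 0.24593 = 0.0732.

0.0732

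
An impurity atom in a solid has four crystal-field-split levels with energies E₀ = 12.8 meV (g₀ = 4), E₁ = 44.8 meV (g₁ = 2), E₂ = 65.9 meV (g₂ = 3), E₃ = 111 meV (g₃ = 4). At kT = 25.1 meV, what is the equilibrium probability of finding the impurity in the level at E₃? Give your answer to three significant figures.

Eᵢ/kT = 0.50996, 1.7849, 2.6255, 4.4223.
Z = Σ gᵢe^(−Eᵢ/kT) = 4·e^(−0.50996) + 2·e^(−1.7849) + 3·e^(−2.6255) + 4·e^(−4.4223) = 2.4021 + 0.33563 + 0.21721 + 0.048026 = 3.0030.
P₃ = g₃ e^(−E₃/kT) / Z = 0.048026/3.0030 = 0.0160.

0.0160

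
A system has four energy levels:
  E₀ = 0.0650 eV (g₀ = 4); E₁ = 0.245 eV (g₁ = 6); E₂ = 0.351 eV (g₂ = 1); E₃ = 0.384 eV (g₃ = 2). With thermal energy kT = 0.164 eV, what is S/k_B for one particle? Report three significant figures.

2.34

Eᵢ/kT = 0.39634, 1.4939, 2.1402, 2.3415.
Z = Σ gᵢe^(−Eᵢ/kT) = 4·e^(−0.39634) + 6·e^(−1.4939) + 1·e^(−2.1402) + 2·e^(−2.3415) = 2.6911 + 1.3470 + 0.11763 + 0.19237 = 4.3481.
⟨E⟩ = Σ EᵢPᵢ = 0.14261 eV.
S/k_B = ln Z + ⟨E⟩/kT = ln(4.3481) + 0.14261/0.164 = 1.4697 + 0.86957 = 2.34.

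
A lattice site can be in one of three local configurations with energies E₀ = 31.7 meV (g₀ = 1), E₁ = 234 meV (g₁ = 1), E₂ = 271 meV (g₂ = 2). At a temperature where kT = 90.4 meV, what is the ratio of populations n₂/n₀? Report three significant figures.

n₂/n₀ = (g₂/g₀) exp[−(E₂−E₀)/kT] = (2/1) × exp(−(239.3 meV)/(90.4 meV)) = (2/1) × exp(-2.6471) = 0.142.

0.142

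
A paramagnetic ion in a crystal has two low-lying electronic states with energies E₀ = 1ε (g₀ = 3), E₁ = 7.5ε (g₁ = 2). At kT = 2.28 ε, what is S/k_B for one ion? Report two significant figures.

1.2

Eᵢ/kT = 0.4386, 3.289.
Z = Σ gᵢe^(−Eᵢ/kT) = 3·e^(−0.4386) + 2·e^(−3.289) = 1.935 + 0.07458 = 2.010.
⟨E⟩ = Σ EᵢPᵢ = 1.241 ε.
S/k_B = ln Z + ⟨E⟩/kT = ln(2.010) + 1.241/2.28 = 0.6981 + 0.5443 = 1.2.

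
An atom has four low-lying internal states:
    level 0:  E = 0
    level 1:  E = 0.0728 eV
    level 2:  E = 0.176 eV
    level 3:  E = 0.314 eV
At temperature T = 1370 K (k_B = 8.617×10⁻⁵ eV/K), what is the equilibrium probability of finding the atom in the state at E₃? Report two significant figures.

k_BT = 8.617×10⁻⁵ × 1370 K = 0.1181 eV.
Eᵢ/kT = 0, 0.6164, 1.490, 2.659.
Z = Σ e^(−Eᵢ/kT) = e^(−0) + e^(−0.6164) + e^(−1.490) + e^(−2.659) = 1.000 + 0.5399 + 0.2254 + 0.07002 = 1.835.
P₃ = e^(−E₃/kT) / Z = 0.07002/1.835 = 0.038.

0.038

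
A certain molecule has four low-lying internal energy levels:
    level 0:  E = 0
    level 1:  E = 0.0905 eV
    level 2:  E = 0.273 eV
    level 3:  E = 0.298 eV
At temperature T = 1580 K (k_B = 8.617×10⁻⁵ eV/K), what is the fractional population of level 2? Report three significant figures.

0.0765

k_BT = 8.617×10⁻⁵ × 1580 K = 0.13615 eV.
Eᵢ/kT = 0, 0.66471, 2.0051, 2.1888.
Z = Σ e^(−Eᵢ/kT) = e^(−0) + e^(−0.66471) + e^(−2.0051) + e^(−2.1888) = 1.0000 + 0.51442 + 0.13465 + 0.11205 = 1.7611.
P₂ = e^(−E₂/kT) / Z = 0.13465/1.7611 = 0.0765.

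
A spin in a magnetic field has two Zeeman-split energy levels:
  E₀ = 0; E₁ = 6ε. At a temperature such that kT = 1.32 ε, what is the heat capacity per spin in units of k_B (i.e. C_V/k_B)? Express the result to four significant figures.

Eᵢ/kT = 0, 4.54545.
Z = Σ e^(−Eᵢ/kT) = e^(−0) + e^(−4.54545) = 1.00000 + 0.0106154 = 1.01062.
⟨E⟩ = 0.0630231 ε, ⟨E²⟩ = 0.378139 ε².
C_V/k_B = (⟨E²⟩ − ⟨E⟩²)/(kT)² = (0.378139 − 0.00397191)/1.74240 = 0.2147.

0.2147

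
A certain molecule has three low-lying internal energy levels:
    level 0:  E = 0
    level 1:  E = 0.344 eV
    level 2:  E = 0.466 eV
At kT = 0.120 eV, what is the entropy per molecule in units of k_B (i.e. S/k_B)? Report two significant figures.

Eᵢ/kT = 0, 2.867, 3.883.
Z = Σ e^(−Eᵢ/kT) = e^(−0) + e^(−2.867) + e^(−3.883) = 1.000 + 0.05687 + 0.02059 = 1.077.
⟨E⟩ = Σ EᵢPᵢ = 0.02707 eV.
S/k_B = ln Z + ⟨E⟩/kT = ln(1.077) + 0.02707/0.120 = 0.07418 + 0.2256 = 0.30.

0.30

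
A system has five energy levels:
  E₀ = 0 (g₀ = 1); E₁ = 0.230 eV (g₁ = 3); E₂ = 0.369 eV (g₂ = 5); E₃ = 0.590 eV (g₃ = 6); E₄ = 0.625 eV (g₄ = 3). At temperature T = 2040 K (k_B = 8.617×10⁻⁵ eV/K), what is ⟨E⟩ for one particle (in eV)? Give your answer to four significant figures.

0.2169 eV

k_BT = 8.617×10⁻⁵ × 2040 K = 0.175787 eV.
Eᵢ/kT = 0, 1.30840, 2.09913, 3.35633, 3.55544.
Z = Σ gᵢe^(−Eᵢ/kT) = 1·e^(−0) + 3·e^(−1.30840) + 5·e^(−2.09913) + 6·e^(−3.35633) + 3·e^(−3.55544) = 1.00000 + 0.810756 + 0.612815 + 0.209178 + 0.0857064 = 2.71846.
⟨E⟩ = Σ Eᵢ gᵢe^(−Eᵢ/kT) / Z = (0·1.00000 + 0.230·0.810756 + 0.369·0.612815 + 0.590·0.209178 + 0.625·0.0857064) / 2.71846 = 0.2169 eV.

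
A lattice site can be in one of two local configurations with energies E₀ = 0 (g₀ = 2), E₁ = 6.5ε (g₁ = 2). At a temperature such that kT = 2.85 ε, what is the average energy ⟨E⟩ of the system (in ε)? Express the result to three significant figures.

Eᵢ/kT = 0, 2.2807.
Z = Σ gᵢe^(−Eᵢ/kT) = 2·e^(−0) + 2·e^(−2.2807) = 2.0000 + 0.20443 = 2.2044.
⟨E⟩ = Σ Eᵢ gᵢe^(−Eᵢ/kT) / Z = (0·2.0000 + 6.5·0.20443) / 2.2044 = 0.603 ε.

0.603 ε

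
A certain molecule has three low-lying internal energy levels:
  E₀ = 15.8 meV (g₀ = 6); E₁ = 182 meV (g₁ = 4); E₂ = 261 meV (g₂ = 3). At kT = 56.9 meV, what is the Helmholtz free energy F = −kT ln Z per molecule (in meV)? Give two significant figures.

Eᵢ/kT = 0.2777, 3.199, 4.587.
Z = Σ gᵢe^(−Eᵢ/kT) = 6·e^(−0.2777) + 4·e^(−3.199) + 3·e^(−4.587) = 4.545 + 0.1632 + 0.03055 = 4.739.
F = −kT ln Z = −56.9 × ln(4.739) = −56.9 × 1.556 = -89 meV.

-89 meV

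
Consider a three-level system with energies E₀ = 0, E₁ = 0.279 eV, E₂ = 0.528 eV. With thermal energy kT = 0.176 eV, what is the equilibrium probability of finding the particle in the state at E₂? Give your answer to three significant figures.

0.0397

Eᵢ/kT = 0, 1.5852, 3.0000.
Z = Σ e^(−Eᵢ/kT) = e^(−0) + e^(−1.5852) + e^(−3.0000) = 1.0000 + 0.20491 + 0.049787 = 1.2547.
P₂ = e^(−E₂/kT) / Z = 0.049787/1.2547 = 0.0397.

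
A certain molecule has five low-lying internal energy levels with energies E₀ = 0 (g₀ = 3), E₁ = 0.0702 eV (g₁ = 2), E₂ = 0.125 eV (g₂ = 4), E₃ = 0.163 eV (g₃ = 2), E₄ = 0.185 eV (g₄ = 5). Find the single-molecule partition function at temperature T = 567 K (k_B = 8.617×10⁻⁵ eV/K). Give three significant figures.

Z = 3.97

k_BT = 8.617×10⁻⁵ × 567 K = 0.048858 eV.
Eᵢ/kT = 0, 1.4368, 2.5584, 3.3362, 3.7865.
Z = Σ gᵢe^(−Eᵢ/kT) = 3·e^(−0) + 2·e^(−1.4368) + 4·e^(−2.5584) + 2·e^(−3.3362) + 5·e^(−3.7865) = 3.0000 + 0.47537 + 0.30971 + 0.071144 + 0.11337 = 3.9696.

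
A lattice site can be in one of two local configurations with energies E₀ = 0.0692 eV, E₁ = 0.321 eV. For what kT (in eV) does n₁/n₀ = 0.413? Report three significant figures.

0.285 eV

n₁/n₀ = exp[−(E₁−E₀)/kT] = 0.413.
⇒ (E₁−E₀)/kT = ln(1/0.413) = ln(2.4213) = 0.88430.
kT = 0.2518 eV / 0.88430 = 0.285 eV.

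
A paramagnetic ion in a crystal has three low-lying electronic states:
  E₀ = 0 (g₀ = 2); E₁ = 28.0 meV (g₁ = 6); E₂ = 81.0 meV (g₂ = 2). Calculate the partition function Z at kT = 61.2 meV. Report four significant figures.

Z = 6.330

Eᵢ/kT = 0, 0.457516, 1.32353.
Z = Σ gᵢe^(−Eᵢ/kT) = 2·e^(−0) + 6·e^(−0.457516) + 2·e^(−1.32353) = 2.00000 + 3.79712 + 0.532388 = 6.32951.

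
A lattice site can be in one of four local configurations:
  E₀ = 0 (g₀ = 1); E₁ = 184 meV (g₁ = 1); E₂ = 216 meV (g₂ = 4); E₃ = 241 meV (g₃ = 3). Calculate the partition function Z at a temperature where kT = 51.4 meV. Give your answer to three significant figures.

Z = 1.12

Eᵢ/kT = 0, 3.5798, 4.2023, 4.6887.
Z = Σ gᵢe^(−Eᵢ/kT) = 1·e^(−0) + 1·e^(−3.5798) + 4·e^(−4.2023) + 3·e^(−4.6887) = 1.0000 + 0.027881 + 0.059845 + 0.027596 = 1.1153.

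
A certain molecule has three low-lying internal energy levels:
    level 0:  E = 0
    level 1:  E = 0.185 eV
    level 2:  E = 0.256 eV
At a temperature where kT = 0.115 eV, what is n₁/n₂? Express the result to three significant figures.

1.85

n₁/n₂ = exp[−(E₁−E₂)/kT] = exp(−(-0.071 eV)/(0.115 eV)) = exp(0.61739) = 1.85.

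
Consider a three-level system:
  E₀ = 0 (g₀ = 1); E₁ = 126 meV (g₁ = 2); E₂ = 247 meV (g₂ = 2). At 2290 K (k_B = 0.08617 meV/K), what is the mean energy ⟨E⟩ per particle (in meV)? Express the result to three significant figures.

104 meV

k_BT = 0.08617 × 2290 K = 197.33 meV.
Eᵢ/kT = 0, 0.63852, 1.2517.
Z = Σ gᵢe^(−Eᵢ/kT) = 1·e^(−0) + 2·e^(−0.63852) + 2·e^(−1.2517) = 1.0000 + 1.0561 + 0.57204 = 2.6281.
⟨E⟩ = Σ Eᵢ gᵢe^(−Eᵢ/kT) / Z = (0·1.0000 + 126·1.0561 + 247·0.57204) / 2.6281 = 104 meV.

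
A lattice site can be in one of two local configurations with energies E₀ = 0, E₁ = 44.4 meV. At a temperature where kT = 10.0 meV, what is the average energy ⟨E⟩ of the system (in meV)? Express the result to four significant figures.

Eᵢ/kT = 0, 4.44000.
Z = Σ e^(−Eᵢ/kT) = e^(−0) + e^(−4.44000) = 1.00000 + 0.0117959 = 1.01180.
⟨E⟩ = Σ Eᵢ e^(−Eᵢ/kT) / Z = (0·1.00000 + 44.4·0.0117959) / 1.01180 = 0.5176 meV.

0.5176 meV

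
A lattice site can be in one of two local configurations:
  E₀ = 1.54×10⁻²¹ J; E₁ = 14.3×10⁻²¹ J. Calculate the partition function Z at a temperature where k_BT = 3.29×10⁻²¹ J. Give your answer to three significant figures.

Z = 0.639

Eᵢ/kT = 0.46809, 4.3465.
Z = Σ e^(−Eᵢ/kT) = e^(−0.46809) + e^(−4.3465) = 0.62620 + 0.012952 = 0.63915.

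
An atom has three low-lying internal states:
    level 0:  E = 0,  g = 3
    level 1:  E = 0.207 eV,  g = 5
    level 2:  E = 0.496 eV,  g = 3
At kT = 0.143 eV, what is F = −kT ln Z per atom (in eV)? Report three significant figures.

Eᵢ/kT = 0, 1.4476, 3.4685.
Z = Σ gᵢe^(−Eᵢ/kT) = 3·e^(−0) + 5·e^(−1.4476) + 3·e^(−3.4685) = 3.0000 + 1.1757 + 0.093491 = 4.2692.
F = −kT ln Z = −0.143 × ln(4.2692) = −0.143 × 1.4514 = -0.208 eV.

-0.208 eV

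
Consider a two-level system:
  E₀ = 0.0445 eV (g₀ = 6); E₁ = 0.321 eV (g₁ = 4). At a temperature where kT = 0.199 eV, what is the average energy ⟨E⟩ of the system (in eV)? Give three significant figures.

0.0839 eV

Eᵢ/kT = 0.22362, 1.6131.
Z = Σ gᵢe^(−Eᵢ/kT) = 6·e^(−0.22362) + 4·e^(−1.6131) = 4.7977 + 0.79708 = 5.5948.
⟨E⟩ = Σ Eᵢ gᵢe^(−Eᵢ/kT) / Z = (0.0445·4.7977 + 0.321·0.79708) / 5.5948 = 0.0839 eV.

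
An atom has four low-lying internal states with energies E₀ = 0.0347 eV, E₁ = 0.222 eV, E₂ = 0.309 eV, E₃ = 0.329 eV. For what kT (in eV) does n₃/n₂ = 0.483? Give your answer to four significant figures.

n₃/n₂ = exp[−(E₃−E₂)/kT] = 0.483.
⇒ (E₃−E₂)/kT = ln(1/0.483) = ln(2.07039) = 0.727737.
kT = 0.020 eV / 0.727737 = 0.02748 eV.

0.02748 eV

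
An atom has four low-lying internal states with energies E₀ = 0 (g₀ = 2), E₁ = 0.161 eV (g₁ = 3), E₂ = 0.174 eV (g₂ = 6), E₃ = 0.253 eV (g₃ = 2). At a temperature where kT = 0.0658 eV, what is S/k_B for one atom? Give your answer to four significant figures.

1.710

Eᵢ/kT = 0, 2.44681, 2.64438, 3.84498.
Z = Σ gᵢe^(−Eᵢ/kT) = 2·e^(−0) + 3·e^(−2.44681) + 6·e^(−2.64438) + 2·e^(−3.84498) = 2.00000 + 0.259708 + 0.426296 + 0.0427737 = 2.72878.
⟨E⟩ = Σ EᵢPᵢ = 0.0464714 eV.
S/k_B = ln Z + ⟨E⟩/kT = ln(2.72878) + 0.0464714/0.0658 = 1.00385 + 0.706252 = 1.710.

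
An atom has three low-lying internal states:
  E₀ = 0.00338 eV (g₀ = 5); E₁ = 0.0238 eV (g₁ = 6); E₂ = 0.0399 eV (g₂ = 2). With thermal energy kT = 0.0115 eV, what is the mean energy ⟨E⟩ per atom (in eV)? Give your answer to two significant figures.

Eᵢ/kT = 0.2939, 2.070, 3.470.
Z = Σ gᵢe^(−Eᵢ/kT) = 5·e^(−0.2939) + 6·e^(−2.070) + 2·e^(−3.470) = 3.727 + 0.7571 + 0.06223 = 4.546.
⟨E⟩ = Σ Eᵢ gᵢe^(−Eᵢ/kT) / Z = (0.00338·3.727 + 0.0238·0.7571 + 0.0399·0.06223) / 4.546 = 0.0073 eV.

0.0073 eV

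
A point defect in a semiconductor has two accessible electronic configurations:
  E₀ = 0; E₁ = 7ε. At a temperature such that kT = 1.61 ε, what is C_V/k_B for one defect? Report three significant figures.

Eᵢ/kT = 0, 4.3478.
Z = Σ e^(−Eᵢ/kT) = e^(−0) + e^(−4.3478) = 1.0000 + 0.012935 = 1.0129.
⟨E⟩ = 0.089392 ε, ⟨E²⟩ = 0.62574 ε².
C_V/k_B = (⟨E²⟩ − ⟨E⟩²)/(kT)² = (0.62574 − 0.0079909)/2.5921 = 0.238.

0.238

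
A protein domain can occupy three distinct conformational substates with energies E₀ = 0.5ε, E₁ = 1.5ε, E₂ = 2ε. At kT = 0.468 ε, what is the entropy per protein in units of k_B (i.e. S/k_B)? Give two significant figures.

Eᵢ/kT = 1.068, 3.205, 4.274.
Z = Σ e^(−Eᵢ/kT) = e^(−1.068) + e^(−3.205) + e^(−4.274) = 0.3437 + 0.04056 + 0.01393 = 0.3982.
⟨E⟩ = Σ EᵢPᵢ = 0.6543 ε.
S/k_B = ln Z + ⟨E⟩/kT = ln(0.3982) + 0.6543/0.468 = -0.9208 + 1.398 = 0.48.

0.48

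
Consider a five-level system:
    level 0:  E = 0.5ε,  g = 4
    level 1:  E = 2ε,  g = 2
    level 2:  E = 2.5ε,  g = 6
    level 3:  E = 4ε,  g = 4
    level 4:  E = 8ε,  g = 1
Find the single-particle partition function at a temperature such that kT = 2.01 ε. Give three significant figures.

Z = 6.15

Eᵢ/kT = 0.24876, 0.99502, 1.2438, 1.9900, 3.9801.
Z = Σ gᵢe^(−Eᵢ/kT) = 4·e^(−0.24876) + 2·e^(−0.99502) + 6·e^(−1.2438) + 4·e^(−1.9900) + 1·e^(−3.9801) = 3.1191 + 0.73943 + 1.7297 + 0.54678 + 0.018684 = 6.1537.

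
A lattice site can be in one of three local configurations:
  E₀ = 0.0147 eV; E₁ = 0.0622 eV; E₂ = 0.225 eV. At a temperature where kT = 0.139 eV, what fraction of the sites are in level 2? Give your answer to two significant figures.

Eᵢ/kT = 0.1058, 0.4475, 1.619.
Z = Σ e^(−Eᵢ/kT) = e^(−0.1058) + e^(−0.4475) + e^(−1.619) = 0.8996 + 0.6392 + 0.1981 = 1.737.
P₂ = e^(−E₂/kT) / Z = 0.1981/1.737 = 0.11.

0.11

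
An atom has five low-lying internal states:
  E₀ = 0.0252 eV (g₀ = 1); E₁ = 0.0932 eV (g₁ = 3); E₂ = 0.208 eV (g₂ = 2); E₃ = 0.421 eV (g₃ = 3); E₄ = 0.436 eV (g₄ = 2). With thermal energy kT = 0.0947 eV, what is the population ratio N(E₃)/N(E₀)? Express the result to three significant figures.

n₃/n₀ = (g₃/g₀) exp[−(E₃−E₀)/kT] = (3/1) × exp(−(0.3958 eV)/(0.0947 eV)) = (3/1) × exp(-4.1795) = 0.0459.

0.0459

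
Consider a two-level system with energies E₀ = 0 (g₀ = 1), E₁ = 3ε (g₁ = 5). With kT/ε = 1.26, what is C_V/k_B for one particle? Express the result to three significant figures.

Eᵢ/kT = 0, 2.3810.
Z = Σ gᵢe^(−Eᵢ/kT) = 1·e^(−0) + 5·e^(−2.3810) = 1.0000 + 0.46229 = 1.4623.
⟨E⟩ = 0.94842 ε, ⟨E²⟩ = 2.8453 ε².
C_V/k_B = (⟨E²⟩ − ⟨E⟩²)/(kT)² = (2.8453 − 0.89950)/1.5876 = 1.23.

1.23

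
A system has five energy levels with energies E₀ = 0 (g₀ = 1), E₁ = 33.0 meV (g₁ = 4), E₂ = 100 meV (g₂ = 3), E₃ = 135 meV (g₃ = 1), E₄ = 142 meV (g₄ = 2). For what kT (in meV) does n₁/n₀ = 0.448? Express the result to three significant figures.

15.1 meV

n₁/n₀ = (g₁/g₀) exp[−(E₁−E₀)/kT] = 0.448.
⇒ (E₁−E₀)/kT = ln((4/1)/0.448) = ln(8.9286) = 2.1893.
kT = 33.0 meV / 2.1893 = 15.1 meV.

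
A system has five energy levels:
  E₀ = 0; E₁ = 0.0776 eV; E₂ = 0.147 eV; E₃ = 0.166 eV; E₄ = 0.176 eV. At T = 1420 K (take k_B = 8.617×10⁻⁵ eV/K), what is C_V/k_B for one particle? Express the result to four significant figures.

k_BT = 8.617×10⁻⁵ × 1420 K = 0.122361 eV.
Eᵢ/kT = 0, 0.634189, 1.20136, 1.35664, 1.43837.
Z = Σ e^(−Eᵢ/kT) = e^(−0) + e^(−0.634189) + e^(−1.20136) + e^(−1.35664) + e^(−1.43837) = 1.00000 + 0.530365 + 0.300785 + 0.257525 + 0.237314 = 2.32599.
⟨E⟩ = 0.0730391 eV, ⟨E²⟩ = 0.0103787 eV².
C_V/k_B = (⟨E²⟩ − ⟨E⟩²)/(kT)² = (0.0103787 − 0.00533471)/0.0149722 = 0.3369.

0.3369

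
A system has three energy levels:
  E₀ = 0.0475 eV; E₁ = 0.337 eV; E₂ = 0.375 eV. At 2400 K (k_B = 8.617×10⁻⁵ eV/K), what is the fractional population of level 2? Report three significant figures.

0.141

k_BT = 8.617×10⁻⁵ × 2400 K = 0.20681 eV.
Eᵢ/kT = 0.22968, 1.6295, 1.8133.
Z = Σ e^(−Eᵢ/kT) = e^(−0.22968) + e^(−1.6295) + e^(−1.8133) = 0.79479 + 0.19603 + 0.16311 = 1.1539.
P₂ = e^(−E₂/kT) / Z = 0.16311/1.1539 = 0.141.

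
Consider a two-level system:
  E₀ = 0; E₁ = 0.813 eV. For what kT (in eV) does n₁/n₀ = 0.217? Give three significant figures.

n₁/n₀ = exp[−(E₁−E₀)/kT] = 0.217.
⇒ (E₁−E₀)/kT = ln(1/0.217) = ln(4.6083) = 1.5279.
kT = 0.813 eV / 1.5279 = 0.532 eV.

0.532 eV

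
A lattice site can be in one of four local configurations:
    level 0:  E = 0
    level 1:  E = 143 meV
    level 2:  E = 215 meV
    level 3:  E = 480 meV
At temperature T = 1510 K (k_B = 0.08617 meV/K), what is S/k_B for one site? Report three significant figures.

k_BT = 0.08617 × 1510 K = 130.12 meV.
Eᵢ/kT = 0, 1.0990, 1.6523, 3.6889.
Z = Σ e^(−Eᵢ/kT) = e^(−0) + e^(−1.0990) + e^(−1.6523) + e^(−3.6889) = 1.0000 + 0.33320 + 0.19161 + 0.024999 = 1.5498.
⟨E⟩ = Σ EᵢPᵢ = 65.069 meV.
S/k_B = ln Z + ⟨E⟩/kT = ln(1.5498) + 65.069/130.12 = 0.43813 + 0.50007 = 0.938.

0.938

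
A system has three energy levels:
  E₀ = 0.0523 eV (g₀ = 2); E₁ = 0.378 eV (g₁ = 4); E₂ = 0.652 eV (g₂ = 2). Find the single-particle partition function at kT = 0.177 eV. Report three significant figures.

Z = 2.01

Eᵢ/kT = 0.29548, 2.1356, 3.6836.
Z = Σ gᵢe^(−Eᵢ/kT) = 2·e^(−0.29548) + 4·e^(−2.1356) + 2·e^(−3.6836) = 1.4883 + 0.47269 + 0.050265 = 2.0113.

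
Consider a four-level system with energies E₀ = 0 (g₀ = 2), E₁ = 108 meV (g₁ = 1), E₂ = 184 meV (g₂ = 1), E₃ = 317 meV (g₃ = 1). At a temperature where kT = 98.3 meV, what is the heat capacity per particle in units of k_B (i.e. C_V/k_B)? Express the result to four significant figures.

0.4403

Eᵢ/kT = 0, 1.09868, 1.87182, 3.22482.
Z = Σ gᵢe^(−Eᵢ/kT) = 2·e^(−0) + 1·e^(−1.09868) + 1·e^(−1.87182) + 1·e^(−3.22482) = 2.00000 + 0.333311 + 0.153843 + 0.0397629 = 2.52692.
⟨E⟩ = 30.4361 meV, ⟨E²⟩ = 5181.00 meV².
C_V/k_B = (⟨E²⟩ − ⟨E⟩²)/(kT)² = (5181.00 − 926.356)/9662.89 = 0.4403.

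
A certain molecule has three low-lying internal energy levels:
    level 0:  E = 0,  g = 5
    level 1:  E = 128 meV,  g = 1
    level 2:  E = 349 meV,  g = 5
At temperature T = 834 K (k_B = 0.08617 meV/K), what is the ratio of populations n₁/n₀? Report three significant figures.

k_BT = 0.08617 × 834 K = 71.866 meV.
n₁/n₀ = (g₁/g₀) exp[−(E₁−E₀)/kT] = (1/5) × exp(−(128 meV)/(71.866 meV)) = (1/5) × exp(-1.7811) = 0.0337.

0.0337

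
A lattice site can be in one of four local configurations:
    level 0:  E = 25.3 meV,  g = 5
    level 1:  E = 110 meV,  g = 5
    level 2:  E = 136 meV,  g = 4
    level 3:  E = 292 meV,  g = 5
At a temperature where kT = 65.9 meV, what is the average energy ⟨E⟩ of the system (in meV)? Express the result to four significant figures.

56.20 meV

Eᵢ/kT = 0.383915, 1.66920, 2.06373, 4.43096.
Z = Σ gᵢe^(−Eᵢ/kT) = 5·e^(−0.383915) + 5·e^(−1.66920) + 4·e^(−2.06373) + 5·e^(−4.43096) = 3.40595 + 0.941989 + 0.507918 + 0.0595153 = 4.91537.
⟨E⟩ = Σ Eᵢ gᵢe^(−Eᵢ/kT) / Z = (25.3·3.40595 + 110·0.941989 + 136·0.507918 + 292·0.0595153) / 4.91537 = 56.20 meV.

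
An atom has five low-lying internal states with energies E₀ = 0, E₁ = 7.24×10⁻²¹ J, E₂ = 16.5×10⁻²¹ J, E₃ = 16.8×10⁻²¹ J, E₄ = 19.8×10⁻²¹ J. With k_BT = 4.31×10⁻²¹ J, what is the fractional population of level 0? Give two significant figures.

0.81

Eᵢ/kT = 0, 1.680, 3.828, 3.898, 4.594.
Z = Σ e^(−Eᵢ/kT) = e^(−0) + e^(−1.680) + e^(−3.828) + e^(−3.898) + e^(−4.594) = 1.000 + 0.1864 + 0.02175 + 0.02028 + 0.01011 = 1.239.
P₀ = e^(−E₀/kT) / Z = 1.000/1.239 = 0.81.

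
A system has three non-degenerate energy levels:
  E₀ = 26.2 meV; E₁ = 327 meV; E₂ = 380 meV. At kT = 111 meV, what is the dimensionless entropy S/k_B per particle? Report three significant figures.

Eᵢ/kT = 0.23604, 2.9459, 3.4234.
Z = Σ e^(−Eᵢ/kT) = e^(−0.23604) + e^(−2.9459) + e^(−3.4234) = 0.78975 + 0.052555 + 0.032601 = 0.87491.
⟨E⟩ = Σ EᵢPᵢ = 57.452 meV.
S/k_B = ln Z + ⟨E⟩/kT = ln(0.87491) + 57.452/111 = -0.13363 + 0.51759 = 0.384.

0.384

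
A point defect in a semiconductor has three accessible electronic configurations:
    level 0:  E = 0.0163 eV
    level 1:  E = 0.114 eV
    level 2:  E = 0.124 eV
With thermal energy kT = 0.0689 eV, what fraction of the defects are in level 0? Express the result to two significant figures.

0.69

Eᵢ/kT = 0.2366, 1.655, 1.800.
Z = Σ e^(−Eᵢ/kT) = e^(−0.2366) + e^(−1.655) + e^(−1.800) = 0.7893 + 0.1911 + 0.1653 = 1.146.
P₀ = e^(−E₀/kT) / Z = 0.7893/1.146 = 0.69.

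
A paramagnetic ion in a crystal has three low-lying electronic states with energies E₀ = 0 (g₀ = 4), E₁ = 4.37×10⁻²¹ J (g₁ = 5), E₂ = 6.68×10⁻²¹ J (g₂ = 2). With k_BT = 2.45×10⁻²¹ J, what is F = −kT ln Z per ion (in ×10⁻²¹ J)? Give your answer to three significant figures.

-3.93 ×10⁻²¹ J

Eᵢ/kT = 0, 1.7837, 2.7265.
Z = Σ gᵢe^(−Eᵢ/kT) = 4·e^(−0) + 5·e^(−1.7837) + 2·e^(−2.7265) = 4.0000 + 0.84008 + 0.13090 = 4.9710.
F = −kT ln Z = −2.45 × ln(4.9710) = −2.45 × 1.6036 = -3.93 ×10⁻²¹ J.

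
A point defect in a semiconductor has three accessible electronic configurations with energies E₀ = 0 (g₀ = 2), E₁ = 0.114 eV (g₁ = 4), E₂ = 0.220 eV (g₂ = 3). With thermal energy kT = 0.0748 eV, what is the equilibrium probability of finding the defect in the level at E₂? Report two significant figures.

Eᵢ/kT = 0, 1.524, 2.941.
Z = Σ gᵢe^(−Eᵢ/kT) = 2·e^(−0) + 4·e^(−1.524) + 3·e^(−2.941) = 2.000 + 0.8714 + 0.1584 = 3.030.
P₂ = g₂ e^(−E₂/kT) / Z = 0.1584/3.030 = 0.052.

0.052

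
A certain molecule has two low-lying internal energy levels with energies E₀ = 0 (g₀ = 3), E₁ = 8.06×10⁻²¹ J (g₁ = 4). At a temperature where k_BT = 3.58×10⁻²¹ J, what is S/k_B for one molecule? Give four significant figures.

Eᵢ/kT = 0, 2.25140.
Z = Σ gᵢe^(−Eᵢ/kT) = 3·e^(−0) + 4·e^(−2.25140) = 3.00000 + 0.421007 = 3.42101.
⟨E⟩ = Σ EᵢPᵢ = 0.991905 ×10⁻²¹ J.
S/k_B = ln Z + ⟨E⟩/kT = ln(3.42101) + 0.991905/3.58 = 1.22994 + 0.277068 = 1.507.

1.507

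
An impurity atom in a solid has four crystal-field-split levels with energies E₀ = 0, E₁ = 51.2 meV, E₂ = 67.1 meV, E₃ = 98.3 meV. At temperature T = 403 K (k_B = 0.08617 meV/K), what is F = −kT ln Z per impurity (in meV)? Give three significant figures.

k_BT = 0.08617 × 403 K = 34.727 meV.
Eᵢ/kT = 0, 1.4744, 1.9322, 2.8307.
Z = Σ e^(−Eᵢ/kT) = e^(−0) + e^(−1.4744) + e^(−1.9322) + e^(−2.8307) = 1.0000 + 0.22892 + 0.14483 + 0.058972 = 1.4327.
F = −kT ln Z = −34.727 × ln(1.4327) = −34.727 × 0.35956 = -12.5 meV.

-12.5 meV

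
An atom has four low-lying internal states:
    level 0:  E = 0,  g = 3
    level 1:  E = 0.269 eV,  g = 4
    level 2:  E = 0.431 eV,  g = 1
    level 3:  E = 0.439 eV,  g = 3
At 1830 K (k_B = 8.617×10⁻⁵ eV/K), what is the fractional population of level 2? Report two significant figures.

k_BT = 8.617×10⁻⁵ × 1830 K = 0.1577 eV.
Eᵢ/kT = 0, 1.706, 2.733, 2.784.
Z = Σ gᵢe^(−Eᵢ/kT) = 3·e^(−0) + 4·e^(−1.706) + 1·e^(−2.733) + 3·e^(−2.784) = 3.000 + 0.7264 + 0.06502 + 0.1854 = 3.977.
P₂ = g₂ e^(−E₂/kT) / Z = 0.06502/3.977 = 0.016.

0.016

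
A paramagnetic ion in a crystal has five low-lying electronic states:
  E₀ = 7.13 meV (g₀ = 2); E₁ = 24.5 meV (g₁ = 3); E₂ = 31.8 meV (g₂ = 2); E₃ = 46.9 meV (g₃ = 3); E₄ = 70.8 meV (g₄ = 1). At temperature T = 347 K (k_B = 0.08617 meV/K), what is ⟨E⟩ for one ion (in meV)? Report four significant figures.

23.57 meV

k_BT = 0.08617 × 347 K = 29.9010 meV.
Eᵢ/kT = 0.238454, 0.819371, 1.06351, 1.56851, 2.36781.
Z = Σ gᵢe^(−Eᵢ/kT) = 2·e^(−0.238454) + 3·e^(−0.819371) + 2·e^(−1.06351) + 3·e^(−1.56851) + 1·e^(−2.36781) = 1.57569 + 1.32213 + 0.690484 + 0.625066 + 0.0936857 = 4.30706.
⟨E⟩ = Σ Eᵢ gᵢe^(−Eᵢ/kT) / Z = (7.13·1.57569 + 24.5·1.32213 + 31.8·0.690484 + 46.9·0.625066 + 70.8·0.0936857) / 4.30706 = 23.57 meV.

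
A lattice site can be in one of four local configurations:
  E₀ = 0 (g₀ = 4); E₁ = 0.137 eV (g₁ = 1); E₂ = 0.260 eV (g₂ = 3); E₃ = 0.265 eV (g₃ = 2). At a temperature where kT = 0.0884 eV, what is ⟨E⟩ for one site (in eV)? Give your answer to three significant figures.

Eᵢ/kT = 0, 1.5498, 2.9412, 2.9977.
Z = Σ gᵢe^(−Eᵢ/kT) = 4·e^(−0) + 1·e^(−1.5498) + 3·e^(−2.9412) + 2·e^(−2.9977) = 4.0000 + 0.21229 + 0.15841 + 0.099803 = 4.4705.
⟨E⟩ = Σ Eᵢ gᵢe^(−Eᵢ/kT) / Z = (0·4.0000 + 0.137·0.21229 + 0.260·0.15841 + 0.265·0.099803) / 4.4705 = 0.0216 eV.

0.0216 eV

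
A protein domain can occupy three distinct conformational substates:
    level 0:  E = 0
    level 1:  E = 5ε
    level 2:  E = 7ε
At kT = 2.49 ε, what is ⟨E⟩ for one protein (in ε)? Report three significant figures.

0.914 ε

Eᵢ/kT = 0, 2.0080, 2.8112.
Z = Σ e^(−Eᵢ/kT) = e^(−0) + e^(−2.0080) + e^(−2.8112) = 1.0000 + 0.13426 + 0.060133 = 1.1944.
⟨E⟩ = Σ Eᵢ e^(−Eᵢ/kT) / Z = (0·1.0000 + 5·0.13426 + 7·0.060133) / 1.1944 = 0.914 ε.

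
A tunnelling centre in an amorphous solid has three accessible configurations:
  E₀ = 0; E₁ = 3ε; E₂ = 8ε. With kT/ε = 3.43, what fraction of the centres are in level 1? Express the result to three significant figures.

0.275

Eᵢ/kT = 0, 0.87464, 2.3324.
Z = Σ e^(−Eᵢ/kT) = e^(−0) + e^(−0.87464) + e^(−2.3324) = 1.0000 + 0.41701 + 0.097063 = 1.5141.
P₁ = e^(−E₁/kT) / Z = 0.41701/1.5141 = 0.275.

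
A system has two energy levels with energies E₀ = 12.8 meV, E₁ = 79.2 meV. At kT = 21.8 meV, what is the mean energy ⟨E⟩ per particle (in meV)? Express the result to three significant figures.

15.8 meV

Eᵢ/kT = 0.58716, 3.6330.
Z = Σ e^(−Eᵢ/kT) = e^(−0.58716) + e^(−3.6330) = 0.55590 + 0.026437 = 0.58234.
⟨E⟩ = Σ Eᵢ e^(−Eᵢ/kT) / Z = (12.8·0.55590 + 79.2·0.026437) / 0.58234 = 15.8 meV.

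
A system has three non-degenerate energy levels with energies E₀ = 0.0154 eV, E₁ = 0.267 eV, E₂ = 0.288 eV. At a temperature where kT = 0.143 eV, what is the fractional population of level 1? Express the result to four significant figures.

Eᵢ/kT = 0.107692, 1.86713, 2.01399.
Z = Σ e^(−Eᵢ/kT) = e^(−0.107692) + e^(−1.86713) + e^(−2.01399) = 0.897904 + 0.154567 + 0.133455 = 1.18593.
P₁ = e^(−E₁/kT) / Z = 0.154567/1.18593 = 0.1303.

0.1303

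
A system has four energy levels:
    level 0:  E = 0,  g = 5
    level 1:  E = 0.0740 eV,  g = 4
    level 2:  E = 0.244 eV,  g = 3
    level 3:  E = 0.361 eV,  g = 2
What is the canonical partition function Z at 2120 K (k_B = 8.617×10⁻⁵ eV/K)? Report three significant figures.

k_BT = 8.617×10⁻⁵ × 2120 K = 0.18268 eV.
Eᵢ/kT = 0, 0.40508, 1.3357, 1.9761.
Z = Σ gᵢe^(−Eᵢ/kT) = 5·e^(−0) + 4·e^(−0.40508) + 3·e^(−1.3357) + 2·e^(−1.9761) = 5.0000 + 2.6677 + 0.78892 + 0.27722 = 8.7338.

Z = 8.73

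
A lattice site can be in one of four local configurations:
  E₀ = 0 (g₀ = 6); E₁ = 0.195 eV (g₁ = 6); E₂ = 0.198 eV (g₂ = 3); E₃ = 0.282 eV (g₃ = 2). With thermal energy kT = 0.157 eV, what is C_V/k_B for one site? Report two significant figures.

0.39

Eᵢ/kT = 0, 1.242, 1.261, 1.796.
Z = Σ gᵢe^(−Eᵢ/kT) = 6·e^(−0) + 6·e^(−1.242) + 3·e^(−1.261) + 2·e^(−1.796) = 6.000 + 1.733 + 0.8501 + 0.3319 = 8.915.
⟨E⟩ = 0.06729 eV, ⟨E²⟩ = 0.01409 eV².
C_V/k_B = (⟨E²⟩ − ⟨E⟩²)/(kT)² = (0.01409 − 0.004528)/0.02465 = 0.39.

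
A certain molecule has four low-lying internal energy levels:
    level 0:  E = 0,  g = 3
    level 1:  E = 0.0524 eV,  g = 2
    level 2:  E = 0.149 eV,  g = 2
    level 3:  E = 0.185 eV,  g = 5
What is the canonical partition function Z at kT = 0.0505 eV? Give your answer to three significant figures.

Eᵢ/kT = 0, 1.0376, 2.9505, 3.6634.
Z = Σ gᵢe^(−Eᵢ/kT) = 3·e^(−0) + 2·e^(−1.0376) + 2·e^(−2.9505) + 5·e^(−3.6634) = 3.0000 + 0.70861 + 0.10463 + 0.12823 = 3.9415.

Z = 3.94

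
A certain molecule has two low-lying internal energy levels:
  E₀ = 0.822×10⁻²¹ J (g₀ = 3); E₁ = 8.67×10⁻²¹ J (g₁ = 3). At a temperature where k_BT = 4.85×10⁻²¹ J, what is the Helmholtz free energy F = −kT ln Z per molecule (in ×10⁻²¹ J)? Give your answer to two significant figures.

-5.4 ×10⁻²¹ J

Eᵢ/kT = 0.1695, 1.788.
Z = Σ gᵢe^(−Eᵢ/kT) = 3·e^(−0.1695) + 3·e^(−1.788) = 2.532 + 0.5019 = 3.034.
F = −kT ln Z = −4.85 × ln(3.034) = −4.85 × 1.110 = -5.4 ×10⁻²¹ J.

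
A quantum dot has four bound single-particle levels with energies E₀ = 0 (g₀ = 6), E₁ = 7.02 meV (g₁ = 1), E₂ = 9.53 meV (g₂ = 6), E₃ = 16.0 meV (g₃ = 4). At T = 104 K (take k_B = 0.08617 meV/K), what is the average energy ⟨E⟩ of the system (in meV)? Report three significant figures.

3.66 meV

k_BT = 0.08617 × 104 K = 8.9617 meV.
Eᵢ/kT = 0, 0.78333, 1.0634, 1.7854.
Z = Σ gᵢe^(−Eᵢ/kT) = 6·e^(−0) + 1·e^(−0.78333) + 6·e^(−1.0634) + 4·e^(−1.7854) = 6.0000 + 0.45688 + 2.0717 + 0.67092 = 9.1995.
⟨E⟩ = Σ Eᵢ gᵢe^(−Eᵢ/kT) / Z = (0·6.0000 + 7.02·0.45688 + 9.53·2.0717 + 16.0·0.67092) / 9.1995 = 3.66 meV.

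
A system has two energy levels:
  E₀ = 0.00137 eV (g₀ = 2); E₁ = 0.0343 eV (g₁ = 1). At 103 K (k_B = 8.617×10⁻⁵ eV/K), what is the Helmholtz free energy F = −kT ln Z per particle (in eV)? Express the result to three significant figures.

-0.00489 eV

k_BT = 8.617×10⁻⁵ × 103 K = 0.0088755 eV.
Eᵢ/kT = 0.15436, 3.8646.
Z = Σ gᵢe^(−Eᵢ/kT) = 2·e^(−0.15436) + 1·e^(−3.8646) = 1.7139 + 0.020971 = 1.7349.
F = −kT ln Z = −0.0088755 × ln(1.7349) = −0.0088755 × 0.55095 = -0.00489 eV.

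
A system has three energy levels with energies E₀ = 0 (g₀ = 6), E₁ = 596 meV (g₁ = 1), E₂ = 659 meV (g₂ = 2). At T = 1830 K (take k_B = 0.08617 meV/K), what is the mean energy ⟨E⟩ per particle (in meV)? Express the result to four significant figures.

5.582 meV

k_BT = 0.08617 × 1830 K = 157.691 meV.
Eᵢ/kT = 0, 3.77954, 4.17906.
Z = Σ gᵢe^(−Eᵢ/kT) = 6·e^(−0) + 1·e^(−3.77954) + 2·e^(−4.17906) = 6.00000 + 0.0228332 + 0.0306258 = 6.05346.
⟨E⟩ = Σ Eᵢ gᵢe^(−Eᵢ/kT) / Z = (0·6.00000 + 596·0.0228332 + 659·0.0306258) / 6.05346 = 5.582 meV.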